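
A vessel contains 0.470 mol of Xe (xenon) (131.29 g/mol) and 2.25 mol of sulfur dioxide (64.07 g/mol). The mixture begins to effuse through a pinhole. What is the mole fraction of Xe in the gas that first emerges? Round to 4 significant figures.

0.1273

Rate_i ∝ x_i/√M_i (Graham's law weighted by mole fraction), so the effusate composition follows n_i/√M_i.
x_Xe(eff) = (n_Xe/√M_Xe) / (n_Xe/√M_Xe + n_SO₂/√M_SO₂)
= (0.470/√131.29) / (0.470/√131.29 + 2.25/√64.07) = 0.04102/(0.04102 + 0.2811) = 0.1273.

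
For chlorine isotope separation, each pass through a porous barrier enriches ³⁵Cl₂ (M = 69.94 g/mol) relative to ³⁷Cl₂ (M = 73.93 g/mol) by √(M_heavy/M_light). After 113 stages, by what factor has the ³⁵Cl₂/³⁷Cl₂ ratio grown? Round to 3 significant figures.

Overall factor = α^113 with α = √(73.93/69.94), i.e. (73.93/69.94)^(113/2).
= 1.05705^(113/2) = 23.0.

23.0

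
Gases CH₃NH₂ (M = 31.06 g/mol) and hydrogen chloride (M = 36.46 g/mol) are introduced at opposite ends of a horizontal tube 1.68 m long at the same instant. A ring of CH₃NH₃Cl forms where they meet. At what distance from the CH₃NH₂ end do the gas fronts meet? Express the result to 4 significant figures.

The fronts meet when d_CH₃NH₂ + d_HCl = L with d_CH₃NH₂/d_HCl = √(M_HCl/M_CH₃NH₂) (Graham's law). Here √(M_HCl/M_CH₃NH₂) = √(36.46/31.06) = 1.083.
With d_CH₃NH₂ + d_HCl = 1.68 m, d_HCl = 1.68/(1 + 1.083) = 0.8064 m.
d_CH₃NH₂ = 1.68 − 0.8064 = 0.8736 m.

0.8736 m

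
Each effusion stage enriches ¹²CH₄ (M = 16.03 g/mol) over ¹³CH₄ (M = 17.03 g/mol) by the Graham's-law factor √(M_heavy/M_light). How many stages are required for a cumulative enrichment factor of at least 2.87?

35

With α = √(17.03/16.03) per stage, ln α = ½ ln(1.06238) = 0.03026.
Need α^N ≥ 2.87 ⇒ N ≥ ln(2.87) / ln α = 1.054 / 0.03026 = 34.84.
Minimum whole number of stages: N = 35.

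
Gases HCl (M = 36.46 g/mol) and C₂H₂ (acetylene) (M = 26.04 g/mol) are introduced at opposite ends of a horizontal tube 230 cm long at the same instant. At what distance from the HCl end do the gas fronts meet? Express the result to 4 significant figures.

105.3 cm

The fronts meet when d_HCl + d_C₂H₂ = L with d_HCl/d_C₂H₂ = √(M_C₂H₂/M_HCl) (Graham's law). Here √(M_C₂H₂/M_HCl) = √(26.04/36.46) = 0.8451.
With d_HCl + d_C₂H₂ = 230 cm, d_C₂H₂ = 230/(1 + 0.8451) = 124.7 cm.
d_HCl = 230 − 124.7 = 105.3 cm.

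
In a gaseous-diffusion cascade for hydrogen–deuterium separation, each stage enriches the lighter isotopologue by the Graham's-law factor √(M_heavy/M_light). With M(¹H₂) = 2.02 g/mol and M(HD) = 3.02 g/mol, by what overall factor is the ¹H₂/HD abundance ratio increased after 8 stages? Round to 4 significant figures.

4.996

After 8 stages the ratio has grown by (√(3.02/2.02))^8 = (3.02/2.02)^(8/2).
= 1.49505^4 = 4.996.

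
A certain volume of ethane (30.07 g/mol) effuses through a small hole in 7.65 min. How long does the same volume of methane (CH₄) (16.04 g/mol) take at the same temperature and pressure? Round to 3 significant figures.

By Graham's law, t_CH₄/t_C₂H₆ = √(M_CH₄/M_C₂H₆) = √(16.04/30.07) = √0.5334 = 0.7304.
So the time for CH₄ is 7.65 × 0.7304 = 5.59 min.

5.59 min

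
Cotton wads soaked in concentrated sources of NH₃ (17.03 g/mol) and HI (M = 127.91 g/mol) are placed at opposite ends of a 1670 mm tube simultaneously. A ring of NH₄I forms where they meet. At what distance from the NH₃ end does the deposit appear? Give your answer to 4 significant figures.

1224 mm

Graham's law gives d_NH₃/d_HI = rate_NH₃/rate_HI = √(M_HI/M_NH₃) = √(127.91/17.03) = 2.741.
With d_NH₃ + d_HI = 1670 mm, d_HI = 1670/(1 + 2.741) = 446.5 mm.
d_NH₃ = 1670 − 446.5 = 1224 mm.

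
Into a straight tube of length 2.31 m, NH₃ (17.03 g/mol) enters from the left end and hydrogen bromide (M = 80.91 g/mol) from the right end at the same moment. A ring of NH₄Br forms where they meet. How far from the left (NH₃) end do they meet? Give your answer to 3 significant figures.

1.58 m

Graham's law gives d_NH₃/d_HBr = rate_NH₃/rate_HBr = √(M_HBr/M_NH₃) = √(80.91/17.03) = 2.180.
With d_NH₃ + d_HBr = 2.31 m, d_HBr = 2.31/(1 + 2.180) = 0.7265 m.
d_NH₃ = 2.31 − 0.7265 = 1.58 m.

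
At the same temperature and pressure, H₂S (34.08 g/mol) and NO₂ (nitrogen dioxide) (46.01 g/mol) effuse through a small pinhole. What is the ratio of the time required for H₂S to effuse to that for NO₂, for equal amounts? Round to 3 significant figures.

Graham's law gives t_H₂S/t_NO₂ = √(M_H₂S/M_NO₂) = √(34.08/46.01) = √0.7407 = 0.861.

0.861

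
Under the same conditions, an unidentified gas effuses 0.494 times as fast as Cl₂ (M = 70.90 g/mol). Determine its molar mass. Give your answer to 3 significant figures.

Using Graham's law: rate_X/rate_Cl₂ = √(M_Cl₂/M_X).
0.494 = √(70.90/M_X)
M_X = 70.90 / 0.494² = 70.90 / 0.2440 = 291 g/mol

291 g/mol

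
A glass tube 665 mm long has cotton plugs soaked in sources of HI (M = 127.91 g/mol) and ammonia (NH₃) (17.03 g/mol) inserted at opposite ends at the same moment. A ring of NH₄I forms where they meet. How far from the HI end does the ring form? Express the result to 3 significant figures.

Graham's law gives d_HI/d_NH₃ = rate_HI/rate_NH₃ = √(M_NH₃/M_HI) = √(17.03/127.91) = 0.3649.
With d_HI + d_NH₃ = 665 mm, d_NH₃ = 665/(1 + 0.3649) = 487.2 mm.
d_HI = 665 − 487.2 = 178 mm.

178 mm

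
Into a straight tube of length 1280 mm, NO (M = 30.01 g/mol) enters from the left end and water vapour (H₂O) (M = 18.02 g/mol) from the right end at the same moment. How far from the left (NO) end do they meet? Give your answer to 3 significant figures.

The fronts meet when d_NO + d_H₂O = L with d_NO/d_H₂O = √(M_H₂O/M_NO) (Graham's law). Here √(M_H₂O/M_NO) = √(18.02/30.01) = 0.7749.
With d_NO + d_H₂O = 1280 mm, d_H₂O = 1280/(1 + 0.7749) = 721.2 mm.
d_NO = 1280 − 721.2 = 559 mm.

559 mm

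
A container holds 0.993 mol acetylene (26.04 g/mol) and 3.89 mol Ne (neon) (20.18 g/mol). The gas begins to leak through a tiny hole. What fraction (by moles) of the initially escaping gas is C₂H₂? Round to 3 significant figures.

0.183

Rate_i ∝ x_i/√M_i (Graham's law weighted by mole fraction), so the effusate composition follows n_i/√M_i.
Mole fraction of C₂H₂ in the effusate = (n_C₂H₂/√M_C₂H₂) / (n_C₂H₂/√M_C₂H₂ + n_Ne/√M_Ne)
= (0.993/√26.04) / (0.993/√26.04 + 3.89/√20.18) = 0.1946/(0.1946 + 0.8659) = 0.183.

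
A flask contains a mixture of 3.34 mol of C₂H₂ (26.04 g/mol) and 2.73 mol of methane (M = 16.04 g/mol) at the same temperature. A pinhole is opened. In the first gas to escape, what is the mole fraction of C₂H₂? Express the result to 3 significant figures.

The effusion rate of species i is ∝ p_i/√M_i ∝ n_i/√M_i.
Mole fraction of C₂H₂ in the effusate = (n_C₂H₂/√M_C₂H₂) / (n_C₂H₂/√M_C₂H₂ + n_CH₄/√M_CH₄)
= (3.34/√26.04) / (3.34/√26.04 + 2.73/√16.04) = 0.6545/(0.6545 + 0.6816) = 0.490.

0.490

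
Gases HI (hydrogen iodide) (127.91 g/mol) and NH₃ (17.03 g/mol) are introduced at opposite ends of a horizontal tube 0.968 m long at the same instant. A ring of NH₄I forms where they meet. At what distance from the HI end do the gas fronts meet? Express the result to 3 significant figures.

Distances travelled in equal time are proportional to diffusion rates, so d_HI/d_NH₃ = √(M_NH₃/M_HI) = √(17.03/127.91) = 0.3649.
With d_HI + d_NH₃ = 0.968 m, d_NH₃ = 0.968/(1 + 0.3649) = 0.7092 m.
d_HI = 0.968 − 0.7092 = 0.259 m.

0.259 m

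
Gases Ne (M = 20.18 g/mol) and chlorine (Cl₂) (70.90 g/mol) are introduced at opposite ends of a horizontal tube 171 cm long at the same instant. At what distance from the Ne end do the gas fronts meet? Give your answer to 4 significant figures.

111.5 cm

Graham's law gives d_Ne/d_Cl₂ = rate_Ne/rate_Cl₂ = √(M_Cl₂/M_Ne) = √(70.90/20.18) = 1.874.
With d_Ne + d_Cl₂ = 171 cm, d_Cl₂ = 171/(1 + 1.874) = 59.49 cm.
d_Ne = 171 − 59.49 = 111.5 cm.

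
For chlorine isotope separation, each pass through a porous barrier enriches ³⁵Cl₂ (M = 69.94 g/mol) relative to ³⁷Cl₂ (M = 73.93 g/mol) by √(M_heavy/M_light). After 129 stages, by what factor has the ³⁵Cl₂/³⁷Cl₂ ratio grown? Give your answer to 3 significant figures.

Overall factor = α^129 with α = √(73.93/69.94), i.e. (73.93/69.94)^(129/2).
= 1.05705^(129/2) = 35.8.

35.8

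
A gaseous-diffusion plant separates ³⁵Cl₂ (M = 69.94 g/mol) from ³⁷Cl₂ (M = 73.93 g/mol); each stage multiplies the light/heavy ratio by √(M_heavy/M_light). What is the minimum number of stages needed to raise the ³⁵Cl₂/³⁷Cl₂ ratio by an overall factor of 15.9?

100

Per stage α = (73.93/69.94)^(1/2) = 1.05705^0.5, giving ln α = 0.02774.
Need α^N ≥ 15.9 ⇒ N ≥ ln(15.9) / ln α = 2.766 / 0.02774 = 99.72.
Minimum whole number of stages: N = 100.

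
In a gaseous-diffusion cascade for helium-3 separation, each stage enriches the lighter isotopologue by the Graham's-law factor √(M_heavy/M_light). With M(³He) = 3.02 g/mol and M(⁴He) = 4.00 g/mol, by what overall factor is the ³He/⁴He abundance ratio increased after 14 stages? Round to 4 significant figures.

7.151

Each stage multiplies the ratio by α = √(4.00/3.02), so after 14 stages the overall factor is α^14 = (4.00/3.02)^(14/2).
= 1.32450^7 = 7.151.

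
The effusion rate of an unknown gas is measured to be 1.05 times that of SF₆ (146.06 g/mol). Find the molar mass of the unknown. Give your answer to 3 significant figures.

From Graham's law, rate_X/rate_SF₆ = √(M_SF₆/M_X).
1.05 = √(146.06/M_X)
M_X = 146.06 / 1.05² = 146.06 / 1.103 = 132 g/mol

132 g/mol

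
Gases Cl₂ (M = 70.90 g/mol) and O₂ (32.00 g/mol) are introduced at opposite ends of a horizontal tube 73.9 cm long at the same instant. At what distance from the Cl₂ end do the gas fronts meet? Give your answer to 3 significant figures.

Distances travelled in equal time are proportional to diffusion rates, so d_Cl₂/d_O₂ = √(M_O₂/M_Cl₂) = √(32.00/70.90) = 0.6718.
With d_Cl₂ + d_O₂ = 73.9 cm, d_O₂ = 73.9/(1 + 0.6718) = 44.20 cm.
d_Cl₂ = 73.9 − 44.20 = 29.7 cm.

29.7 cm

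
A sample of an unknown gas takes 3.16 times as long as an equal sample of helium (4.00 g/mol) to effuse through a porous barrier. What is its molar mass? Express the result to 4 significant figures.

39.94 g/mol

Using Graham's law: t_X/t_He = √(M_X/M_He).
3.16 = √(M_X/4.00)
M_X = 4.00 × 3.16² = 4.00 × 9.986 = 39.94 g/mol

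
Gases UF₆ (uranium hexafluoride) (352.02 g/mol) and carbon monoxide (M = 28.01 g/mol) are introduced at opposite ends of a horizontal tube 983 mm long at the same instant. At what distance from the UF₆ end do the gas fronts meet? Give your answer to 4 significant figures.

Graham's law gives d_UF₆/d_CO = rate_UF₆/rate_CO = √(M_CO/M_UF₆) = √(28.01/352.02) = 0.2821.
With d_UF₆ + d_CO = 983 mm, d_CO = 983/(1 + 0.2821) = 766.7 mm.
d_UF₆ = 983 − 766.7 = 216.3 mm.

216.3 mm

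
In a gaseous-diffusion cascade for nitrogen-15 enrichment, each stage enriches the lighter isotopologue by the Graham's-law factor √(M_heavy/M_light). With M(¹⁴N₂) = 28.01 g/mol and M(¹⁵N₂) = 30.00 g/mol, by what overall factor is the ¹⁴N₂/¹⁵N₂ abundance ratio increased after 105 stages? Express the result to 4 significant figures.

After 105 stages the ratio has grown by (√(30.00/28.01))^105 = (30.00/28.01)^(105/2).
= 1.07105^(105/2) = 36.72.

36.72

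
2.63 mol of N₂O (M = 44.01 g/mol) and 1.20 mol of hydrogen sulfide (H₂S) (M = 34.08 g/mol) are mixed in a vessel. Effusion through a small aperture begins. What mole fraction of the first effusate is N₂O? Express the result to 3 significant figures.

Effusion rate of each component ∝ n_i/√M_i (partial pressure × 1/√M).
So x_N₂O in the escaping gas = (n_N₂O/√M_N₂O) / Σ(n_i/√M_i)
= (2.63/√44.01) / (2.63/√44.01 + 1.20/√34.08) = 0.3964/(0.3964 + 0.2056) = 0.659.

0.659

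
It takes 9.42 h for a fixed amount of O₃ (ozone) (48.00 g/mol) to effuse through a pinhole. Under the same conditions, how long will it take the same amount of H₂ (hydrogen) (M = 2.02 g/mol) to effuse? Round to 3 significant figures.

1.93 h

By Graham's law, t_H₂/t_O₃ = √(M_H₂/M_O₃) = √(2.02/48.00) = √0.04208 = 0.2051.
So the time for H₂ is 9.42 × 0.2051 = 1.93 h.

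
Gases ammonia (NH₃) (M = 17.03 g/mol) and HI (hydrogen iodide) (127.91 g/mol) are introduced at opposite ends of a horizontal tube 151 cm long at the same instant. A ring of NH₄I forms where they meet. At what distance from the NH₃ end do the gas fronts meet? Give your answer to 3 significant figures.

Graham's law gives d_NH₃/d_HI = rate_NH₃/rate_HI = √(M_HI/M_NH₃) = √(127.91/17.03) = 2.741.
With d_NH₃ + d_HI = 151 cm, d_HI = 151/(1 + 2.741) = 40.37 cm.
d_NH₃ = 151 − 40.37 = 111 cm.

111 cm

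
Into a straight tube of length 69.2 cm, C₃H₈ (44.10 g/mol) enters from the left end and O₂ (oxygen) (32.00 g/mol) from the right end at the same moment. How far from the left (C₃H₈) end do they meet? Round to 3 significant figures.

Graham's law gives d_C₃H₈/d_O₂ = rate_C₃H₈/rate_O₂ = √(M_O₂/M_C₃H₈) = √(32.00/44.10) = 0.8518.
With d_C₃H₈ + d_O₂ = 69.2 cm, d_O₂ = 69.2/(1 + 0.8518) = 37.37 cm.
d_C₃H₈ = 69.2 − 37.37 = 31.8 cm.

31.8 cm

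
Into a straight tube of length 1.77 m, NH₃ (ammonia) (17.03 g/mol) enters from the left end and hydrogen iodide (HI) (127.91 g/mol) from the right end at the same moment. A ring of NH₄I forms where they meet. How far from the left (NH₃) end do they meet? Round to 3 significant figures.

The fronts meet when d_NH₃ + d_HI = L with d_NH₃/d_HI = √(M_HI/M_NH₃) (Graham's law). Here √(M_HI/M_NH₃) = √(127.91/17.03) = 2.741.
With d_NH₃ + d_HI = 1.77 m, d_HI = 1.77/(1 + 2.741) = 0.4732 m.
d_NH₃ = 1.77 − 0.4732 = 1.30 m.

1.30 m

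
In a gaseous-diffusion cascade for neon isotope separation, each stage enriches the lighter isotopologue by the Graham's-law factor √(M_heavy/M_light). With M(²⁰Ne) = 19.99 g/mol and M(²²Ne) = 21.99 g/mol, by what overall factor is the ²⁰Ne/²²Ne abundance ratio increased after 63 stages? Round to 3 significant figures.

20.2

After 63 stages the ratio has grown by (√(21.99/19.99))^63 = (21.99/19.99)^(63/2).
= 1.10005^(63/2) = 20.2.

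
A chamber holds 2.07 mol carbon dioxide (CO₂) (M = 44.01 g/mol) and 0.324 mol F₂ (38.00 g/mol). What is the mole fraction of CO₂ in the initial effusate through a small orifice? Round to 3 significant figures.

The effusion rate of species i is ∝ p_i/√M_i ∝ n_i/√M_i.
So x_CO₂ in the escaping gas = (n_CO₂/√M_CO₂) / Σ(n_i/√M_i)
= (2.07/√44.01) / (2.07/√44.01 + 0.324/√38.00) = 0.3120/(0.3120 + 0.05256) = 0.856.

0.856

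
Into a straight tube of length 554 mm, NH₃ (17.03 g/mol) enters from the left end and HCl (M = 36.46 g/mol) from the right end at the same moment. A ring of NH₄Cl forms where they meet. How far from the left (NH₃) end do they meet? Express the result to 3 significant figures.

329 mm

Graham's law gives d_NH₃/d_HCl = rate_NH₃/rate_HCl = √(M_HCl/M_NH₃) = √(36.46/17.03) = 1.463.
With d_NH₃ + d_HCl = 554 mm, d_HCl = 554/(1 + 1.463) = 224.9 mm.
d_NH₃ = 554 − 224.9 = 329 mm.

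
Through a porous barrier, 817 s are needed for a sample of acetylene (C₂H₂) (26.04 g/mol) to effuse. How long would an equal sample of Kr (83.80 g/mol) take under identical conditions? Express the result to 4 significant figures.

1466 s

Since effusion rate ∝ 1/√M, t_Kr/t_C₂H₂ = √(M_Kr/M_C₂H₂) = √(83.80/26.04) = √3.218 = 1.794.
So the time for Kr is 817 × 1.794 = 1466 s.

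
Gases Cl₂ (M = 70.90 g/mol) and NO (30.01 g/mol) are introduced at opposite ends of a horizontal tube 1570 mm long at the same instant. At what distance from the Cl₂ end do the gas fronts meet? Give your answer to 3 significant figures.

619 mm

Graham's law gives d_Cl₂/d_NO = rate_Cl₂/rate_NO = √(M_NO/M_Cl₂) = √(30.01/70.90) = 0.6506.
With d_Cl₂ + d_NO = 1570 mm, d_NO = 1570/(1 + 0.6506) = 951.2 mm.
d_Cl₂ = 1570 − 951.2 = 619 mm.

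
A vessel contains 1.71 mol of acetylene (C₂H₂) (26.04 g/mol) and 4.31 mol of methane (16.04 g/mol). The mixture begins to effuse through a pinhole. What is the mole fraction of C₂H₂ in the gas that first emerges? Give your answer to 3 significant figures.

Effusion rate of each component ∝ n_i/√M_i (partial pressure × 1/√M).
Mole fraction of C₂H₂ in the effusate = (n_C₂H₂/√M_C₂H₂) / (n_C₂H₂/√M_C₂H₂ + n_CH₄/√M_CH₄)
= (1.71/√26.04) / (1.71/√26.04 + 4.31/√16.04) = 0.3351/(0.3351 + 1.076) = 0.237.

0.237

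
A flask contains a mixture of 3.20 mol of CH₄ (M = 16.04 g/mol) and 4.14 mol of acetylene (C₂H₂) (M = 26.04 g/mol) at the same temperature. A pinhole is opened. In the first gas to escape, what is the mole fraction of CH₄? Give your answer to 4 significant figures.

Each component's effusion rate ∝ (its partial pressure)·(1/√M) ∝ n_i/√M_i.
Mole fraction of CH₄ in the effusate = (n_CH₄/√M_CH₄) / (n_CH₄/√M_CH₄ + n_C₂H₂/√M_C₂H₂)
= (3.20/√16.04) / (3.20/√16.04 + 4.14/√26.04) = 0.7990/(0.7990 + 0.8113) = 0.4962.

0.4962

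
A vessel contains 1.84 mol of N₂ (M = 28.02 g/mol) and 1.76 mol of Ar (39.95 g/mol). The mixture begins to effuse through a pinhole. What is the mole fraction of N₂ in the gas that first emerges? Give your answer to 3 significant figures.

Each component's effusion rate ∝ (its partial pressure)·(1/√M) ∝ n_i/√M_i.
x_N₂(eff) = (n_N₂/√M_N₂) / (n_N₂/√M_N₂ + n_Ar/√M_Ar)
= (1.84/√28.02) / (1.84/√28.02 + 1.76/√39.95) = 0.3476/(0.3476 + 0.2785) = 0.555.

0.555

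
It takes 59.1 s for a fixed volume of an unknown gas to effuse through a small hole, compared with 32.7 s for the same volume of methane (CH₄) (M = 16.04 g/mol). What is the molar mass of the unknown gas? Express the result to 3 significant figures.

52.4 g/mol

By Graham's law, t_X/t_CH₄ = √(M_X/M_CH₄).
59.1/32.7 = 1.807 = √(M_X/16.04)
M_X = 16.04 × 1.807² = 16.04 × 3.266 = 52.4 g/mol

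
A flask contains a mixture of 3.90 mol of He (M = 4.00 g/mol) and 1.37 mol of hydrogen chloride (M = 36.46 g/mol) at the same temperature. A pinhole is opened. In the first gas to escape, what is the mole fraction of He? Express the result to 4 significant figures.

0.8958

The effusion rate of species i is ∝ p_i/√M_i ∝ n_i/√M_i.
So x_He in the escaping gas = (n_He/√M_He) / Σ(n_i/√M_i)
= (3.90/√4.00) / (3.90/√4.00 + 1.37/√36.46) = 1.950/(1.950 + 0.2269) = 0.8958.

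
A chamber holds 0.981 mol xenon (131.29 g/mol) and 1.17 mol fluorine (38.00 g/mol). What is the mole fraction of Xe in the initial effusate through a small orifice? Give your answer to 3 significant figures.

0.311

Effusion rate of each component ∝ n_i/√M_i (partial pressure × 1/√M).
So x_Xe in the escaping gas = (n_Xe/√M_Xe) / Σ(n_i/√M_i)
= (0.981/√131.29) / (0.981/√131.29 + 1.17/√38.00) = 0.08562/(0.08562 + 0.1898) = 0.311.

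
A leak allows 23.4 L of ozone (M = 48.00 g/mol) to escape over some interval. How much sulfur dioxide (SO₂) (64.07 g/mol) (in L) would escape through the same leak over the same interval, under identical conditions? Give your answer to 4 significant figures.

By Graham's law, rate_SO₂/rate_O₃ = √(M_O₃/M_SO₂) = √(48.00/64.07) = √0.7492 = 0.8656.
So the volume for SO₂ is 23.4 × 0.8656 = 20.25 L.

20.25 L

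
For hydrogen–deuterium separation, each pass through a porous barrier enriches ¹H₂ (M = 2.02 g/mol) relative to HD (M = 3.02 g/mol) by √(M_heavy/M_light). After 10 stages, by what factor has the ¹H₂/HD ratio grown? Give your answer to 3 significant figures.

The single-stage factor is √(M_heavy/M_light), so 10 stages give [√(3.02/2.02)]^10 = (3.02/2.02)^(10/2).
= 1.49505^5 = 7.47.

7.47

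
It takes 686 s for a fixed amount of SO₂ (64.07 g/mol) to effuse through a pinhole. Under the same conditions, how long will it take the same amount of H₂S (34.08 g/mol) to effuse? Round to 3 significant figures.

500 s

Using Graham's law: t_H₂S/t_SO₂ = √(M_H₂S/M_SO₂) = √(34.08/64.07) = √0.5319 = 0.7293.
So the time for H₂S is 686 × 0.7293 = 500 s.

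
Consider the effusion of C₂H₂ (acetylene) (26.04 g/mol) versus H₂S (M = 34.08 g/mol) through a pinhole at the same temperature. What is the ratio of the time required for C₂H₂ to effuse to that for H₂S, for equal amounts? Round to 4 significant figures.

0.8741

By Graham's law, t_C₂H₂/t_H₂S = √(M_C₂H₂/M_H₂S) = √(26.04/34.08) = √0.7641 = 0.8741.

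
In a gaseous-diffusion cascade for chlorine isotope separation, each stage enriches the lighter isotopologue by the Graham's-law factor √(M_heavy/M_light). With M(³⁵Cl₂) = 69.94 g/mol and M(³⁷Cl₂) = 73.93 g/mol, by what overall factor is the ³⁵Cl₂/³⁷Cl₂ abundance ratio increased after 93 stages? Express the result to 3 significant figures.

13.2

After 93 stages the ratio has grown by (√(73.93/69.94))^93 = (73.93/69.94)^(93/2).
= 1.05705^(93/2) = 13.2.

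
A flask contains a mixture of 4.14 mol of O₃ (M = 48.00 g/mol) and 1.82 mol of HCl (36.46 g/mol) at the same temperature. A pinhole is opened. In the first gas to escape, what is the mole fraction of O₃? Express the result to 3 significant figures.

Effusion rate of each component ∝ n_i/√M_i (partial pressure × 1/√M).
x_O₃(eff) = (n_O₃/√M_O₃) / (n_O₃/√M_O₃ + n_HCl/√M_HCl)
= (4.14/√48.00) / (4.14/√48.00 + 1.82/√36.46) = 0.5976/(0.5976 + 0.3014) = 0.665.

0.665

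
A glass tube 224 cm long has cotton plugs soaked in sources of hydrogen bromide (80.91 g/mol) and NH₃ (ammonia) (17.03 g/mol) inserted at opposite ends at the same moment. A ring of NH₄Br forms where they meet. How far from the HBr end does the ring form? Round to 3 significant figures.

In equal time, each gas travels a distance ∝ its rate ∝ 1/√M, so d_HBr/d_NH₃ = √(M_NH₃/M_HBr) = √(17.03/80.91) = 0.4588.
With d_HBr + d_NH₃ = 224 cm, d_NH₃ = 224/(1 + 0.4588) = 153.6 cm.
d_HBr = 224 − 153.6 = 70.4 cm.

70.4 cm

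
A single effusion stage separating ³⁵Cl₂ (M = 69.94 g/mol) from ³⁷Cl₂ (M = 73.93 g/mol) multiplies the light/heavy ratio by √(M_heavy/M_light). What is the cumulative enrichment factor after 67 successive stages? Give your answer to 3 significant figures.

6.41

The single-stage factor is √(M_heavy/M_light), so 67 stages give [√(73.93/69.94)]^67 = (73.93/69.94)^(67/2).
= 1.05705^(67/2) = 6.41.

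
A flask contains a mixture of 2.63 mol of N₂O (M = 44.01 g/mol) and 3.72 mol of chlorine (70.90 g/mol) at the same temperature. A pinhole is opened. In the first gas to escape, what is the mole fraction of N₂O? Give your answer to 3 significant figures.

0.473

Rate_i ∝ x_i/√M_i (Graham's law weighted by mole fraction), so the effusate composition follows n_i/√M_i.
So x_N₂O in the escaping gas = (n_N₂O/√M_N₂O) / Σ(n_i/√M_i)
= (2.63/√44.01) / (2.63/√44.01 + 3.72/√70.90) = 0.3964/(0.3964 + 0.4418) = 0.473.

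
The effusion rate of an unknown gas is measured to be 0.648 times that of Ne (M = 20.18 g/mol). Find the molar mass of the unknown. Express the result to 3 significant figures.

48.1 g/mol

From Graham's law, rate_X/rate_Ne = √(M_Ne/M_X).
0.648 = √(20.18/M_X)
M_X = 20.18 / 0.648² = 20.18 / 0.4199 = 48.1 g/mol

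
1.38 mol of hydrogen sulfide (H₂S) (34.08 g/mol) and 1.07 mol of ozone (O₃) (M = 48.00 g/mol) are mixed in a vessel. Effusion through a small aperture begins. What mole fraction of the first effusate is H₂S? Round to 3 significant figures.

0.605

Rate_i ∝ x_i/√M_i (Graham's law weighted by mole fraction), so the effusate composition follows n_i/√M_i.
So x_H₂S in the escaping gas = (n_H₂S/√M_H₂S) / Σ(n_i/√M_i)
= (1.38/√34.08) / (1.38/√34.08 + 1.07/√48.00) = 0.2364/(0.2364 + 0.1544) = 0.605.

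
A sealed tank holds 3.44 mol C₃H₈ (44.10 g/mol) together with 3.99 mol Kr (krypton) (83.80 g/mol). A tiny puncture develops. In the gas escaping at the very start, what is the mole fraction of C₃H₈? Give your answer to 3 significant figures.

0.543

The effusion rate of species i is ∝ p_i/√M_i ∝ n_i/√M_i.
So x_C₃H₈ in the escaping gas = (n_C₃H₈/√M_C₃H₈) / Σ(n_i/√M_i)
= (3.44/√44.10) / (3.44/√44.10 + 3.99/√83.80) = 0.5180/(0.5180 + 0.4359) = 0.543.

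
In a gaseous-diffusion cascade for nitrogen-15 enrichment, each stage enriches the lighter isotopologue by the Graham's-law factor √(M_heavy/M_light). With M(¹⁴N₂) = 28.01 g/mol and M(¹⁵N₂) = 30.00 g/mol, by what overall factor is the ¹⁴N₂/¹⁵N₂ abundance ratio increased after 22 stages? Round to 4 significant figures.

2.128

After 22 stages the ratio has grown by (√(30.00/28.01))^22 = (30.00/28.01)^(22/2).
= 1.07105^11 = 2.128.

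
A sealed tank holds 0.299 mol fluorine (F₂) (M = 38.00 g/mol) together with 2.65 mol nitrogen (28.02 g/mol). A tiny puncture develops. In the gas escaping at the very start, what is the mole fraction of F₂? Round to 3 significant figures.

0.0883

The effusion rate of species i is ∝ p_i/√M_i ∝ n_i/√M_i.
x_F₂(eff) = (n_F₂/√M_F₂) / (n_F₂/√M_F₂ + n_N₂/√M_N₂)
= (0.299/√38.00) / (0.299/√38.00 + 2.65/√28.02) = 0.04850/(0.04850 + 0.5006) = 0.0883.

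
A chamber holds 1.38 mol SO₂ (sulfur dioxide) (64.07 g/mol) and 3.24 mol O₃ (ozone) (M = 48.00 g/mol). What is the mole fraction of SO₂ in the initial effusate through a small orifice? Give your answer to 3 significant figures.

Each component's effusion rate ∝ (its partial pressure)·(1/√M) ∝ n_i/√M_i.
Mole fraction of SO₂ in the effusate = (n_SO₂/√M_SO₂) / (n_SO₂/√M_SO₂ + n_O₃/√M_O₃)
= (1.38/√64.07) / (1.38/√64.07 + 3.24/√48.00) = 0.1724/(0.1724 + 0.4677) = 0.269.

0.269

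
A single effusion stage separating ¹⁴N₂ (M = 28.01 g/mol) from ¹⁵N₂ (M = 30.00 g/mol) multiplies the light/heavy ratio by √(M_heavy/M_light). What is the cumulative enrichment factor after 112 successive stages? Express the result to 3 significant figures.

After 112 stages the ratio has grown by (√(30.00/28.01))^112 = (30.00/28.01)^(112/2).
= 1.07105^56 = 46.7.

46.7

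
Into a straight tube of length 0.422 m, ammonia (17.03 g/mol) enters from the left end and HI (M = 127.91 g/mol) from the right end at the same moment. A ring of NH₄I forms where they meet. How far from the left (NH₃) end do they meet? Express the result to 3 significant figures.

The fronts meet when d_NH₃ + d_HI = L with d_NH₃/d_HI = √(M_HI/M_NH₃) (Graham's law). Here √(M_HI/M_NH₃) = √(127.91/17.03) = 2.741.
With d_NH₃ + d_HI = 0.422 m, d_HI = 0.422/(1 + 2.741) = 0.1128 m.
d_NH₃ = 0.422 − 0.1128 = 0.309 m.

0.309 m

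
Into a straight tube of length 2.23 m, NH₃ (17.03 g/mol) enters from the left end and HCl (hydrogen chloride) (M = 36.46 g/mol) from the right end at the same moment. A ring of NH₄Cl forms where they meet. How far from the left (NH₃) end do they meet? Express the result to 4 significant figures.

Distances travelled in equal time are proportional to diffusion rates, so d_NH₃/d_HCl = √(M_HCl/M_NH₃) = √(36.46/17.03) = 1.463.
With d_NH₃ + d_HCl = 2.23 m, d_HCl = 2.23/(1 + 1.463) = 0.9053 m.
d_NH₃ = 2.23 − 0.9053 = 1.325 m.

1.325 m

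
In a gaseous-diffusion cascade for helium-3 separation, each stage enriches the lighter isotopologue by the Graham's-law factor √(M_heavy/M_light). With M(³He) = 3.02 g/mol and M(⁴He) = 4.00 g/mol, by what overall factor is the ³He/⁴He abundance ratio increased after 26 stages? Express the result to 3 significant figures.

After 26 stages the ratio has grown by (√(4.00/3.02))^26 = (4.00/3.02)^(26/2).
= 1.32450^13 = 38.6.

38.6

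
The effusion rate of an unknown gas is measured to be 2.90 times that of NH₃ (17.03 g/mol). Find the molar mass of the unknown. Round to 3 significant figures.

Since effusion rate ∝ 1/√M, rate_X/rate_NH₃ = √(M_NH₃/M_X).
2.90 = √(17.03/M_X)
M_X = 17.03 / 2.90² = 17.03 / 8.410 = 2.02 g/mol

2.02 g/mol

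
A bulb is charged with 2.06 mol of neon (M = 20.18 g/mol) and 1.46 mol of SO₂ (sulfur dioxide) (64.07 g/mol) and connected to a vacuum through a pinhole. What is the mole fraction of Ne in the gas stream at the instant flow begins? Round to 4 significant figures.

Each component's effusion rate ∝ (its partial pressure)·(1/√M) ∝ n_i/√M_i.
Mole fraction of Ne in the effusate = (n_Ne/√M_Ne) / (n_Ne/√M_Ne + n_SO₂/√M_SO₂)
= (2.06/√20.18) / (2.06/√20.18 + 1.46/√64.07) = 0.4586/(0.4586 + 0.1824) = 0.7154.

0.7154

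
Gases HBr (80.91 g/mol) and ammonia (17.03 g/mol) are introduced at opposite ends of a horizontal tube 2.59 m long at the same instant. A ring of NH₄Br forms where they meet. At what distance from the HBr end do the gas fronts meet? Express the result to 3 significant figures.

0.815 m

Graham's law gives d_HBr/d_NH₃ = rate_HBr/rate_NH₃ = √(M_NH₃/M_HBr) = √(17.03/80.91) = 0.4588.
With d_HBr + d_NH₃ = 2.59 m, d_NH₃ = 2.59/(1 + 0.4588) = 1.775 m.
d_HBr = 2.59 − 1.775 = 0.815 m.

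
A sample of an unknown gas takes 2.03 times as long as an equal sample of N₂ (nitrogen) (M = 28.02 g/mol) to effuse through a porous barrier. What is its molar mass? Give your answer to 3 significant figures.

115 g/mol

From Graham's law, t_X/t_N₂ = √(M_X/M_N₂).
2.03 = √(M_X/28.02)
M_X = 28.02 × 2.03² = 28.02 × 4.121 = 115 g/mol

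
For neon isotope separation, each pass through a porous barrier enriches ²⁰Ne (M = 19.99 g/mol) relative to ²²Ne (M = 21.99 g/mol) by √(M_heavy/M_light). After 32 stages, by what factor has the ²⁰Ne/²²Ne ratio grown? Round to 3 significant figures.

4.60

The single-stage factor is √(M_heavy/M_light), so 32 stages give [√(21.99/19.99)]^32 = (21.99/19.99)^(32/2).
= 1.10005^16 = 4.60.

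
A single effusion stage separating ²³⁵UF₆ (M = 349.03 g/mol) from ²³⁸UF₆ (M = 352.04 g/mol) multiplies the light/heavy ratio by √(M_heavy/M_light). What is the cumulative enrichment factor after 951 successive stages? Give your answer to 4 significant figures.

59.33

After 951 stages the ratio has grown by (√(352.04/349.03))^951 = (352.04/349.03)^(951/2).
= 1.00862^(951/2) = 59.33.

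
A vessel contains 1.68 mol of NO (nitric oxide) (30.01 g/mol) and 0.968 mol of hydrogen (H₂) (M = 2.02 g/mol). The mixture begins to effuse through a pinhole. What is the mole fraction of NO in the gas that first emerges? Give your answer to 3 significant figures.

The effusion rate of species i is ∝ p_i/√M_i ∝ n_i/√M_i.
Mole fraction of NO in the effusate = (n_NO/√M_NO) / (n_NO/√M_NO + n_H₂/√M_H₂)
= (1.68/√30.01) / (1.68/√30.01 + 0.968/√2.02) = 0.3067/(0.3067 + 0.6811) = 0.310.

0.310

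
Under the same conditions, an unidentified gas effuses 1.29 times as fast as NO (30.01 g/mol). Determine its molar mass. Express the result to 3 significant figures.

18.0 g/mol

Graham's law gives rate_X/rate_NO = √(M_NO/M_X).
1.29 = √(30.01/M_X)
M_X = 30.01 / 1.29² = 30.01 / 1.664 = 18.0 g/mol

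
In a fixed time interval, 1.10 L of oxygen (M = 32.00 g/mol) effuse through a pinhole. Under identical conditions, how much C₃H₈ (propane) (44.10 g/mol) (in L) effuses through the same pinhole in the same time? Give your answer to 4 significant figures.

0.9370 L

Using Graham's law: rate_C₃H₈/rate_O₂ = √(M_O₂/M_C₃H₈) = √(32.00/44.10) = √0.7256 = 0.8518.
So the volume for C₃H₈ is 1.10 × 0.8518 = 0.9370 L.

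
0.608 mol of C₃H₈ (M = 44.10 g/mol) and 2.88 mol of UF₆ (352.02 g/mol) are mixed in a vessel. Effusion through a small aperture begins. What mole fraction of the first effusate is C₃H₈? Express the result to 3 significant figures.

0.374

Each component's effusion rate ∝ (its partial pressure)·(1/√M) ∝ n_i/√M_i.
So x_C₃H₈ in the escaping gas = (n_C₃H₈/√M_C₃H₈) / Σ(n_i/√M_i)
= (0.608/√44.10) / (0.608/√44.10 + 2.88/√352.02) = 0.09156/(0.09156 + 0.1535) = 0.374.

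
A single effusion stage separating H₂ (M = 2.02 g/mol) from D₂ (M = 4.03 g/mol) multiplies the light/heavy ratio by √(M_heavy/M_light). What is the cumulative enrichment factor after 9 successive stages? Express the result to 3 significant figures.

Overall factor = α^9 with α = √(4.03/2.02), i.e. (4.03/2.02)^(9/2).
= 1.99505^(9/2) = 22.4.

22.4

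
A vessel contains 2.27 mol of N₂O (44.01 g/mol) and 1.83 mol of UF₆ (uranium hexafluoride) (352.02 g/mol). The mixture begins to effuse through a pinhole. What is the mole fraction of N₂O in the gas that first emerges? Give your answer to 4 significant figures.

Effusion rate of each component ∝ n_i/√M_i (partial pressure × 1/√M).
Mole fraction of N₂O in the effusate = (n_N₂O/√M_N₂O) / (n_N₂O/√M_N₂O + n_UF₆/√M_UF₆)
= (2.27/√44.01) / (2.27/√44.01 + 1.83/√352.02) = 0.3422/(0.3422 + 0.09754) = 0.7782.

0.7782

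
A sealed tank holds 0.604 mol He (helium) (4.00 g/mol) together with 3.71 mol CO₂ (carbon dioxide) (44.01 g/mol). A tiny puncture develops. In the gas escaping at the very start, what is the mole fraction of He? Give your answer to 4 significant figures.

The effusion rate of species i is ∝ p_i/√M_i ∝ n_i/√M_i.
x_He(eff) = (n_He/√M_He) / (n_He/√M_He + n_CO₂/√M_CO₂)
= (0.604/√4.00) / (0.604/√4.00 + 3.71/√44.01) = 0.3020/(0.3020 + 0.5592) = 0.3507.

0.3507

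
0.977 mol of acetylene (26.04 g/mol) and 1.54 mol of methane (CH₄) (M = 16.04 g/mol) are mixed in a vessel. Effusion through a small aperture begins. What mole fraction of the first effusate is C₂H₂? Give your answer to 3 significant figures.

0.332

The effusion rate of species i is ∝ p_i/√M_i ∝ n_i/√M_i.
Mole fraction of C₂H₂ in the effusate = (n_C₂H₂/√M_C₂H₂) / (n_C₂H₂/√M_C₂H₂ + n_CH₄/√M_CH₄)
= (0.977/√26.04) / (0.977/√26.04 + 1.54/√16.04) = 0.1915/(0.1915 + 0.3845) = 0.332.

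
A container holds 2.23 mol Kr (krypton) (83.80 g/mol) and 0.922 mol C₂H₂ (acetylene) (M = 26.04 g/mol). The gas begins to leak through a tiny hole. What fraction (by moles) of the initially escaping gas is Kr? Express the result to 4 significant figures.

Rate_i ∝ x_i/√M_i (Graham's law weighted by mole fraction), so the effusate composition follows n_i/√M_i.
x_Kr(eff) = (n_Kr/√M_Kr) / (n_Kr/√M_Kr + n_C₂H₂/√M_C₂H₂)
= (2.23/√83.80) / (2.23/√83.80 + 0.922/√26.04) = 0.2436/(0.2436 + 0.1807) = 0.5742.

0.5742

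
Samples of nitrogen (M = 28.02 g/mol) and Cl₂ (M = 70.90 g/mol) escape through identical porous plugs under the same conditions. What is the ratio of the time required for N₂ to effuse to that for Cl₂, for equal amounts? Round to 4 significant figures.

0.6287

Using Graham's law: t_N₂/t_Cl₂ = √(M_N₂/M_Cl₂) = √(28.02/70.90) = √0.3952 = 0.6287.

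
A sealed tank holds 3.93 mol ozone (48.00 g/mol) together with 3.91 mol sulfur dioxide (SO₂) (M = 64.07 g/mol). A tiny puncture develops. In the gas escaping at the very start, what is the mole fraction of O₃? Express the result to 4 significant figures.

0.5373

Effusion rate of each component ∝ n_i/√M_i (partial pressure × 1/√M).
So x_O₃ in the escaping gas = (n_O₃/√M_O₃) / Σ(n_i/√M_i)
= (3.93/√48.00) / (3.93/√48.00 + 3.91/√64.07) = 0.5672/(0.5672 + 0.4885) = 0.5373.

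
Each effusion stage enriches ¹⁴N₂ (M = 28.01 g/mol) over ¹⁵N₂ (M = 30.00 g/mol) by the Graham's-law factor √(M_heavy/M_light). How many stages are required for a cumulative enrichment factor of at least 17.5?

Per stage α = (30.00/28.01)^(1/2) = 1.07105^0.5, giving ln α = 0.03432.
Need α^N ≥ 17.5 ⇒ N ≥ ln(17.5) / ln α = 2.862 / 0.03432 = 83.40.
So at least 84 stages are needed.

84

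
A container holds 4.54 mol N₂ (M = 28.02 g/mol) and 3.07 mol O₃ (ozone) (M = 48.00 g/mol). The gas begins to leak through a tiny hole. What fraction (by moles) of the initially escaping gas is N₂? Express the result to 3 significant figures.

0.659

Effusion rate of each component ∝ n_i/√M_i (partial pressure × 1/√M).
x_N₂(eff) = (n_N₂/√M_N₂) / (n_N₂/√M_N₂ + n_O₃/√M_O₃)
= (4.54/√28.02) / (4.54/√28.02 + 3.07/√48.00) = 0.8577/(0.8577 + 0.4431) = 0.659.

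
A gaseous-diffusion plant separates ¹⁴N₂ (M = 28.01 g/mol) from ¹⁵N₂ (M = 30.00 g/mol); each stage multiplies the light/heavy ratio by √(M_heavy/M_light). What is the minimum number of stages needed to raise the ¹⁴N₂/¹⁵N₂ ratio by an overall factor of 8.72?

Single-stage factor α = √(30.00/28.01), so ln α = ½ ln(1.07105) = 0.03432.
Need α^N ≥ 8.72 ⇒ N ≥ ln(8.72) / ln α = 2.166 / 0.03432 = 63.10.
So at least 64 stages are needed.

64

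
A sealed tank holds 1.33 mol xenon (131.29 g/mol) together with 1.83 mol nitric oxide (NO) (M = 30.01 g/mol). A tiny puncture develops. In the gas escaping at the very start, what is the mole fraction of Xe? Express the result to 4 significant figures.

Effusion rate of each component ∝ n_i/√M_i (partial pressure × 1/√M).
So x_Xe in the escaping gas = (n_Xe/√M_Xe) / Σ(n_i/√M_i)
= (1.33/√131.29) / (1.33/√131.29 + 1.83/√30.01) = 0.1161/(0.1161 + 0.3341) = 0.2579.

0.2579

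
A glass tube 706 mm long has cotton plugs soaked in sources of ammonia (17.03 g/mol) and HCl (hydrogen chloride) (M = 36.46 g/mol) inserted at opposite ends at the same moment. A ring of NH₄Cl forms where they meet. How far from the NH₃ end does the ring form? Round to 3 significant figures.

419 mm

In equal time, each gas travels a distance ∝ its rate ∝ 1/√M, so d_NH₃/d_HCl = √(M_HCl/M_NH₃) = √(36.46/17.03) = 1.463.
With d_NH₃ + d_HCl = 706 mm, d_HCl = 706/(1 + 1.463) = 286.6 mm.
d_NH₃ = 706 − 286.6 = 419 mm.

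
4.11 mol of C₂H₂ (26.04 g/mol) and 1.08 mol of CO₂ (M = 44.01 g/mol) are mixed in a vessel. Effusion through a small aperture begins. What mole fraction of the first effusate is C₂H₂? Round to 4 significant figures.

Each component's effusion rate ∝ (its partial pressure)·(1/√M) ∝ n_i/√M_i.
x_C₂H₂(eff) = (n_C₂H₂/√M_C₂H₂) / (n_C₂H₂/√M_C₂H₂ + n_CO₂/√M_CO₂)
= (4.11/√26.04) / (4.11/√26.04 + 1.08/√44.01) = 0.8054/(0.8054 + 0.1628) = 0.8319.

0.8319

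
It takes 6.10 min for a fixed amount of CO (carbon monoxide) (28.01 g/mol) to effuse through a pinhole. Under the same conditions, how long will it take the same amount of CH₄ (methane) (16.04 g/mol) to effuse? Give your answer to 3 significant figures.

4.62 min

From Graham's law, t_CH₄/t_CO = √(M_CH₄/M_CO) = √(16.04/28.01) = √0.5727 = 0.7567.
So the time for CH₄ is 6.10 × 0.7567 = 4.62 min.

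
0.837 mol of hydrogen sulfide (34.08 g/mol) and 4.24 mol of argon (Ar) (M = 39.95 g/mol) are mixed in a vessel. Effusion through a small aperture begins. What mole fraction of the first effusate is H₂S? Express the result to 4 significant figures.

Each component's effusion rate ∝ (its partial pressure)·(1/√M) ∝ n_i/√M_i.
x_H₂S(eff) = (n_H₂S/√M_H₂S) / (n_H₂S/√M_H₂S + n_Ar/√M_Ar)
= (0.837/√34.08) / (0.837/√34.08 + 4.24/√39.95) = 0.1434/(0.1434 + 0.6708) = 0.1761.

0.1761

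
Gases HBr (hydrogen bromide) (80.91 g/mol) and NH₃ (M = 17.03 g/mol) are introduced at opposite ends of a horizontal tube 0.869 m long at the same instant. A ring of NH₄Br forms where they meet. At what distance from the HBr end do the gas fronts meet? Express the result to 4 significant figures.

The fronts meet when d_HBr + d_NH₃ = L with d_HBr/d_NH₃ = √(M_NH₃/M_HBr) (Graham's law). Here √(M_NH₃/M_HBr) = √(17.03/80.91) = 0.4588.
With d_HBr + d_NH₃ = 0.869 m, d_NH₃ = 0.869/(1 + 0.4588) = 0.5957 m.
d_HBr = 0.869 − 0.5957 = 0.2733 m.

0.2733 m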